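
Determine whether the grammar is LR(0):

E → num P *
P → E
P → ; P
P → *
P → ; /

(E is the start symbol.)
Yes, the grammar is LR(0)

Augment with E' → E and build the canonical LR(0) collection (I0 = CLOSURE({[E' → . E]}), then GOTO on every symbol after a dot until no new states appear). It has 10 states:
  I0: { [E → . num P *], [E' → . E] }  — shift
  I1: { [E' → E .] }  — accept
  I2: { [E → . num P *], [E → num . P *], [P → . *], [P → . ; /], [P → . ; P], [P → . E] }  — shift
  I3: { [P → * .] }  — reduce
  I4: { [E → . num P *], [P → . *], [P → . ; /], [P → . ; P], [P → . E], [P → ; . /], [P → ; . P] }  — shift
  I5: { [P → E .] }  — reduce
  I6: { [E → num P . *] }  — shift
  I7: { [E → num P * .] }  — reduce
  I8: { [P → ; / .] }  — reduce
  I9: { [P → ; P .] }  — reduce

Every state is either a pure shift/goto state or contains exactly one complete item and nothing to shift — no conflicts. The grammar is LR(0).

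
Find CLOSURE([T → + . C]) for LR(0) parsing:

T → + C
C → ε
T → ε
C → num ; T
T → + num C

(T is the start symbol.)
To compute CLOSURE, for each item [A → α.Bβ] where B is a non-terminal, add [B → .γ] for all productions B → γ; repeat for the newly added items until nothing changes.

Start with: [T → + . C]
  [T → + . C] has the dot before C: add [C → .], [C → . num ; T]
No further items can be added.

CLOSURE = { [C → . num ; T], [C → .], [T → + . C] }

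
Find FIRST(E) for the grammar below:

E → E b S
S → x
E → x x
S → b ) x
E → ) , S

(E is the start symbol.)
{ ')', 'x' }

From E → E b S:
  - E is the symbol being defined: contributes nothing new
    E is not nullable, so stop
From E → x x:
  - x is a terminal: add 'x' and stop
From E → ) , S:
  - ')' is a terminal: add ')' and stop

Collecting: FIRST(E) = { ')', 'x' }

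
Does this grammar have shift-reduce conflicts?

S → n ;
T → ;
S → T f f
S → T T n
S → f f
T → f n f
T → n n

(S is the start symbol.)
Augment with S' → S and build the canonical LR(0) collection (I0 = CLOSURE({[S' → . S]}), then GOTO on every symbol after a dot until no new states appear). It has 16 states:
  I0: { [S → . T T n], [S → . T f f], [S → . f f], [S → . n ;], [S' → . S], [T → . ;], [T → . f n f], [T → . n n] }  — shift
  I1: { [T → ; .] }  — reduce
  I2: { [S' → S .] }  — accept
  I3: { [S → T . T n], [S → T . f f], [T → . ;], [T → . f n f], [T → . n n] }  — shift
  I4: { [S → f . f], [T → f . n f] }  — shift
  I5: { [S → n . ;], [T → n . n] }  — shift
  I6: { [S → n ; .] }  — reduce
  I7: { [T → n n .] }  — reduce
  I8: { [S → f f .] }  — reduce
  I9: { [T → f n . f] }  — shift
  I10: { [T → f n f .] }  — reduce
  I11: { [S → T T . n] }  — shift
  I12: { [S → T f . f], [T → f . n f] }  — shift
  I13: { [T → n . n] }  — shift
  I14: { [S → T f f .] }  — reduce
  I15: { [S → T T n .] }  — reduce

No state contains both a complete item and a shift item.

Answer: No shift-reduce conflicts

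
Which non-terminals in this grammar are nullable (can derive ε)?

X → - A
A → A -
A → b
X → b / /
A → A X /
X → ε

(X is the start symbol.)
ε-productions: X → ε
So X is immediately nullable.
No further non-terminal can be added: every production for the remaining non-terminals contains a terminal or a non-nullable non-terminal.
Nullable = { 'X' }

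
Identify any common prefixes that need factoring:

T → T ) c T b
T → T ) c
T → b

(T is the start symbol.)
Yes, T has productions with common prefix 'T ) c'

Left-factoring is needed when two productions for the same non-terminal
share a common prefix on the right-hand side.

Productions for T:
  T → T ) c T b
  T → T ) c
  T → b

Found common prefix 'T ) c' in productions for T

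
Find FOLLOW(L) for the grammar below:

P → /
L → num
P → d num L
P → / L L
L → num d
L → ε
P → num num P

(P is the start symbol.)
{ $, 'num' }

In P → d num L: L is at the end, add FOLLOW(P)
In P → / L L: L is followed by L, add FIRST(L) \ {ε} = { 'num' }
  L is nullable, so also add FOLLOW(P)
In P → / L L: L is at the end, add FOLLOW(P)

The FOLLOW sets referred to above (computed the same way, to a fixed point):
  FOLLOW(P) = { $ }

Taking the union: FOLLOW(L) = { $, 'num' }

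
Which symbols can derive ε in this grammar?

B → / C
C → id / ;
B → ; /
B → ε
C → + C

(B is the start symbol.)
{ 'B' }

ε-productions: B → ε
So B is immediately nullable.
No further non-terminal can be added: every production for the remaining non-terminals contains a terminal or a non-nullable non-terminal.
Nullable = { 'B' }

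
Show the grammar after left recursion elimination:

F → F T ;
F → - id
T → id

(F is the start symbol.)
F is directly left-recursive. The standard transformation for
  A → A α₁ | ... | A α_m | β₁ | ... | β_n
is
  A  → β₁ A' | ... | β_n A'
  A' → α₁ A' | ... | α_m A' | ε

F → - id becomes F → - id F'
F → F T ; becomes F' → T ; F'
Add F' → ε

Productions for other non-terminals are unchanged:
  T → id

Resulting grammar:
F → - id F'
F' → T ; F'
F' → ε
T → id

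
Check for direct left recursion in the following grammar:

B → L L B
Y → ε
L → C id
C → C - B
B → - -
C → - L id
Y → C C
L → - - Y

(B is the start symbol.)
B → L L B: starts with L
Y → ε: starts with ε
L → C id: starts with C
C → C - B: LEFT RECURSIVE (starts with C)
B → - -: starts with '-'
C → - L id: starts with '-'
Y → C C: starts with C
L → - - Y: starts with '-'

The grammar has direct left recursion on: C.

Answer: Yes, C is left-recursive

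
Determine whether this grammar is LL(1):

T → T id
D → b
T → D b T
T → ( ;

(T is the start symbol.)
No. Predict set conflict for T: { 'b' }

A grammar is LL(1) if for each non-terminal N with multiple productions, the predict sets of those productions are pairwise disjoint, where PREDICT(N → α) = (FIRST(α) \ {ε}) ∪ (FOLLOW(N) if α ⇒* ε).

Relevant sets:
  FIRST(T) = { '(', 'b' }
  FIRST(D) = { 'b' }

For T:
  PREDICT(T → T id) = { '(', 'b' }
  PREDICT(T → D b T) = { 'b' }
  PREDICT(T → '(' ';') = { '(' }
D has a single production, so nothing to check there.

Conflict found: Predict set conflict for T: { 'b' }
The grammar is NOT LL(1).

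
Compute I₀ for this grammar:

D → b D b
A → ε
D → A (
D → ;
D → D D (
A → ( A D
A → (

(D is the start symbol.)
{ [A → . ( A D], [A → . (], [A → .], [D → . ;], [D → . A (], [D → . D D (], [D → . b D b], [D' → . D] }

First, augment the grammar with D' → D
I₀ = CLOSURE({ [D' → . D] }):
  [D' → . D] has the dot before D: add [D → . b D b], [D → . A (], [D → . ;], [D → . D D (]
  [D → . A (] has the dot before A: add [A → .], [A → . ( A D], [A → . (]
No further items can be added.

I₀ = { [A → . ( A D], [A → . (], [A → .], [D → . ;], [D → . A (], [D → . D D (], [D → . b D b], [D' → . D] }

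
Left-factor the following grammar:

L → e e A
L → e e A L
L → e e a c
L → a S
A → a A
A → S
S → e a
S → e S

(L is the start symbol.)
L → e e L'
L' → A L''
L'' → ε
L'' → L
L' → a c
L → a S
A → a A
A → S
S → e S'
S' → a
S' → S

Left-factoring transforms A → αβ₁ | αβ₂ into A → αA' and A' → β₁ | β₂
(α is the longest common prefix among the alternatives). Repeat until
no nonterminal has two alternatives with a common prefix.

Round 1: L has alternatives sharing prefix 'e e'. Introduce L': L → e e L'
  Add: L' → A
  Add: L' → A L
  Add: L' → a c

Round 2: L' has alternatives sharing prefix 'A'. Introduce L'': L' → A L''
  Add: L'' → ε
  Add: L'' → L

Round 3: S has alternatives sharing prefix 'e'. Introduce S': S → e S'
  Add: S' → a
  Add: S' → S

No remaining common prefixes — done.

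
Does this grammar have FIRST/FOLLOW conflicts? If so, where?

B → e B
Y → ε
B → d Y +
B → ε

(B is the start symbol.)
Nullable non-terminals: B, Y.

B: nullable alternative(s) B → ε; FOLLOW(B) = { $ }
  B → e B: FIRST \ {ε} = { 'e' } — disjoint from FOLLOW(B)
  B → d Y +: FIRST \ {ε} = { 'd' } — disjoint from FOLLOW(B)
  B → ε: FIRST \ {ε} = { } — this is the only nullable alternative, skip
Y has a nullable alternative but only one production, so nothing to check.

No FIRST/FOLLOW conflicts found.

Answer: No FIRST/FOLLOW conflicts.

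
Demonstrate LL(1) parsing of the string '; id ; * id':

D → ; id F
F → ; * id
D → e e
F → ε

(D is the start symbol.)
LL(1) parsing maintains a stack (initially the start symbol over $) and the input. At each step: if the stack top is a terminal, match it against the current input token; if it is a non-terminal N, replace it with the RHS of M[N, lookahead] (the unique production whose predict set contains the lookahead).

Stack is shown with the top on the left.

Stack     Input          Action
-------------------------------
D $       ; id ; * id $  output D → ; id F
; id F $  ; id ; * id $  match ';'
id F $    id ; * id $    match 'id'
F $       ; * id $       output F → ; * id
; * id $  ; * id $       match ';'
* id $    * id $         match '*'
id $      id $           match 'id'
$         $              accept

The string is accepted.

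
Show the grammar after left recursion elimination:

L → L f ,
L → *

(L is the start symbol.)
L → * L'
L' → f , L'
L' → ε

L is directly left-recursive. The standard transformation for
  A → A α₁ | ... | A α_m | β₁ | ... | β_n
is
  A  → β₁ A' | ... | β_n A'
  A' → α₁ A' | ... | α_m A' | ε

L → * becomes L → * L'
L → L f , becomes L' → f , L'
Add L' → ε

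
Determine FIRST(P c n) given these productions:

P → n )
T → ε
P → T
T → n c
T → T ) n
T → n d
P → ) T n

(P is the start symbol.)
FIRST sets of the non-terminals involved (from the grammar, by fixed-point iteration):
  FIRST(P) = { ')', 'n', ε }

To compute FIRST(P c n), process the symbols left to right:
Symbol P is a non-terminal. Add FIRST(P) \ {ε} = { ')', 'n' }
P is nullable (ε ∈ FIRST(P)), continue to the next symbol.
Symbol c is a terminal. Add 'c' and stop.
FIRST(P c n) = { ')', 'c', 'n' }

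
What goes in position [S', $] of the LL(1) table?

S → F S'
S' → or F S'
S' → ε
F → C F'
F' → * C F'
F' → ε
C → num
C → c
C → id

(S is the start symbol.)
S' → ε

To find M[S', $], we find productions for S' where $ is in the predict set (PREDICT(N → α) = (FIRST(α) \ {ε}) ∪ (FOLLOW(N) if α ⇒* ε)).

Relevant sets:
  FOLLOW(S') = { $ }

S' → or F S': PREDICT = { 'or' }
S' → ε: PREDICT = { $ }
  $ is in predict set, so this production goes in M[S', $]

M[S', $] = S' → ε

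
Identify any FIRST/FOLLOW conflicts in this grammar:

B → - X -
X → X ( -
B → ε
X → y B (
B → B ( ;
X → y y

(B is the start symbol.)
Yes. B → B '(' ';' with FOLLOW(B) on { '(' }

Nullable non-terminals: B.
FIRST sets used below: FIRST(B) = { '(', '-', ε }

B: nullable alternative(s) B → ε; FOLLOW(B) = { $, '(' }
  B → - X -: FIRST \ {ε} = { '-' } — disjoint from FOLLOW(B)
  B → ε: FIRST \ {ε} = { } — this is the only nullable alternative, skip
  B → B ( ;: FIRST \ {ε} = { '(', '-' } — overlaps FOLLOW(B) on { '(' }: CONFLICT

X has no nullable alternative, so no FIRST/FOLLOW check is needed there.

So the grammar has 1 FIRST/FOLLOW conflict (marked CONFLICT above).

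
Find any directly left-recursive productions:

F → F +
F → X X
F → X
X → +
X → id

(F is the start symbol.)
Yes, F is left-recursive

F → F +: LEFT RECURSIVE (starts with F)
F → X X: starts with X
F → X: starts with X
X → +: starts with '+'
X → id: starts with id

The grammar has direct left recursion on: F.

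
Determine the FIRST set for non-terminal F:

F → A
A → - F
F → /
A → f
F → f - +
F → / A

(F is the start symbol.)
{ '-', '/', 'f' }

To compute FIRST(F), examine every production with F on the left-hand side, reading each right-hand side left to right until a non-nullable symbol is reached.

FIRST sets of the other non-terminals involved (by the same procedure, iterated to a fixed point):
  FIRST(A) = { '-', 'f' }

From F → A:
  - A is a non-terminal: add FIRST(A) \ {ε} = { '-', 'f' }
    A is not nullable, so stop
From F → /:
  - '/' is a terminal: add '/' and stop
From F → f - +:
  - f is a terminal: add 'f' and stop
From F → / A:
  - '/' is a terminal: add '/' and stop

Collecting: FIRST(F) = { '-', '/', 'f' }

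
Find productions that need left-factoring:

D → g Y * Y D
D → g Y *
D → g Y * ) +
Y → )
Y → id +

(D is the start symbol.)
Left-factoring is needed when two productions for the same non-terminal
share a common prefix on the right-hand side.

Productions for D:
  D → g Y * Y D
  D → g Y *
  D → g Y * ) +
Productions for Y:
  Y → )
  Y → id +

Found common prefix 'g Y *' in productions for D

Answer: Yes, D has productions with common prefix 'g Y *'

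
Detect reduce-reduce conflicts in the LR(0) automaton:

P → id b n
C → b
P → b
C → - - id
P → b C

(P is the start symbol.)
A reduce-reduce conflict occurs when an LR(0) state has two complete items [A → α .] and [B → β .] — both call for a reduction, and with no lookahead the parser cannot choose between them.

Augment with P' → P and build the canonical LR(0) collection (I0 = CLOSURE({[P' → . P]}), then GOTO on every symbol after a dot until no new states appear). It has 11 states:
  I0: { [P → . b C], [P → . b], [P → . id b n], [P' → . P] }  — shift
  I1: { [P' → P .] }  — accept
  I2: { [C → . - - id], [C → . b], [P → b . C], [P → b .] }  — shift, reduce
  I3: { [P → id . b n] }  — shift
  I4: { [P → id b . n] }  — shift
  I5: { [P → id b n .] }  — reduce
  I6: { [C → - . - id] }  — shift
  I7: { [P → b C .] }  — reduce
  I8: { [C → b .] }  — reduce
  I9: { [C → - - . id] }  — shift
  I10: { [C → - - id .] }  — reduce

No state contains more than one complete item.

Answer: No reduce-reduce conflicts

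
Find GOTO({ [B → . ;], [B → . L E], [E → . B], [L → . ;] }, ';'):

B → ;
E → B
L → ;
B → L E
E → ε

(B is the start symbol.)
{ [B → ; .], [L → ; .] }

GOTO(I, ';') = CLOSURE({ [A → αX.β] : [A → α.Xβ] ∈ I, X = ';' })

Items with dot before ';', with the dot advanced:
  [B → . ;] → [B → ; .]
  [L → . ;] → [L → ; .]
Closure adds nothing (no advanced item has the dot before a non-terminal).

GOTO = { [B → ; .], [L → ; .] }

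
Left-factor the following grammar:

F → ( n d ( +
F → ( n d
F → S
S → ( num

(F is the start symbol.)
F → ( n d F'
F' → ( +
F' → ε
F → S
S → ( num

Left-factoring transforms A → αβ₁ | αβ₂ into A → αA' and A' → β₁ | β₂
(α is the longest common prefix among the alternatives). Repeat until
no nonterminal has two alternatives with a common prefix.

Round 1: F has alternatives sharing prefix '( n d'. Introduce F': F → ( n d F'
  Add: F' → ( +
  Add: F' → ε

No remaining common prefixes — done.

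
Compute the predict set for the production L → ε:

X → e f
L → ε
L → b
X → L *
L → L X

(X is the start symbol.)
PREDICT(L → ε) = (FIRST(RHS) \ {ε}) ∪ (FOLLOW(L) if ε ∈ FIRST(RHS), i.e. RHS ⇒* ε)
The right-hand side is ε (FIRST(ε) = { ε }), so the predict set is FOLLOW(L) = { '*', 'b', 'e' }
PREDICT(L → ε) = { '*', 'b', 'e' }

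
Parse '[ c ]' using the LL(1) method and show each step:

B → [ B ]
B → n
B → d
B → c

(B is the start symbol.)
LL(1) parsing maintains a stack (initially the start symbol over $) and the input. At each step: if the stack top is a terminal, match it against the current input token; if it is a non-terminal N, replace it with the RHS of M[N, lookahead] (the unique production whose predict set contains the lookahead).

Stack is shown with the top on the left.

Stack    Input    Action
------------------------
B $      [ c ] $  output B → [ B ]
[ B ] $  [ c ] $  match '['
B ] $    c ] $    output B → c
c ] $    c ] $    match 'c'
] $      ] $      match ']'
$        $        accept

The string is accepted.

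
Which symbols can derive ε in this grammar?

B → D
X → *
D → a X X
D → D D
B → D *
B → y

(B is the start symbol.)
None

A non-terminal is nullable if it can derive ε (the empty string): either it has an ε-production, or it has a production whose right-hand side consists entirely of nullable non-terminals.

There are no ε-productions, so no non-terminal can derive ε.
No non-terminals are nullable.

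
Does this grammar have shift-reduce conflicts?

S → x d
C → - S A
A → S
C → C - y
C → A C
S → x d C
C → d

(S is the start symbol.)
Augment with S' → S and build the canonical LR(0) collection (I0 = CLOSURE({[S' → . S]}), then GOTO on every symbol after a dot until no new states appear). It has 14 states:
  I0: { [S → . x d C], [S → . x d], [S' → . S] }  — shift
  I1: { [S' → S .] }  — accept
  I2: { [S → x . d C], [S → x . d] }  — shift
  I3: { [A → . S], [C → . - S A], [C → . A C], [C → . C - y], [C → . d], [S → . x d C], [S → . x d], [S → x d . C], [S → x d .] }  — shift, reduce
  I4: { [C → - . S A], [S → . x d C], [S → . x d] }  — shift
  I5: { [A → . S], [C → . - S A], [C → . A C], [C → . C - y], [C → . d], [C → A . C], [S → . x d C], [S → . x d] }  — shift
  I6: { [C → C . - y], [S → x d C .] }  — shift, reduce
  I7: { [A → S .] }  — reduce
  I8: { [C → d .] }  — reduce
  I9: { [C → C - . y] }  — shift
  I10: { [C → C - y .] }  — reduce
  I11: { [C → A C .], [C → C . - y] }  — shift, reduce
  I12: { [A → . S], [C → - S . A], [S → . x d C], [S → . x d] }  — shift
  I13: { [C → - S A .] }  — reduce

I3 contains reduce item [S → x d .] and shift items [C → . - S A], [C → . d], [S → . x d], [S → . x d C] — shift-reduce conflict.
I6 contains reduce item [S → x d C .] and shift item [C → C . - y] — shift-reduce conflict.
I11 contains reduce item [C → A C .] and shift item [C → C . - y] — shift-reduce conflict.

Answer: Yes — I3: [S → x d .] vs [C → . - S A]; I6: [S → x d C .] vs [C → C . - y]; I11: [C → A C .] vs [C → C . - y]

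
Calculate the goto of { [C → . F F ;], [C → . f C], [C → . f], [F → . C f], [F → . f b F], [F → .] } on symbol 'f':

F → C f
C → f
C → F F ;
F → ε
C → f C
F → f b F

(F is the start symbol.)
{ [C → . F F ;], [C → . f C], [C → . f], [C → f . C], [C → f .], [F → . C f], [F → . f b F], [F → .], [F → f . b F] }

GOTO(I, 'f') = CLOSURE({ [A → αX.β] : [A → α.Xβ] ∈ I, X = 'f' })

Items with dot before 'f', with the dot advanced:
  [C → . f] → [C → f .]
  [C → . f C] → [C → f . C]
  [F → . f b F] → [F → f . b F]
Closure of the advanced items:
  [C → f . C] has the dot before C: add [C → . f], [C → . F F ;], [C → . f C]
  [C → . F F ;] has the dot before F: add [F → . C f], [F → .], [F → . f b F]

GOTO = { [C → . F F ;], [C → . f C], [C → . f], [C → f . C], [C → f .], [F → . C f], [F → . f b F], [F → .], [F → f . b F] }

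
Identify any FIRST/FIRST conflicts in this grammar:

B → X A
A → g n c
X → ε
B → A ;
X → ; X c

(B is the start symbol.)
A FIRST/FIRST conflict occurs when two productions N → α and N → β for the same non-terminal have FIRST(α) ∩ FIRST(β) ≠ ∅ (with ε ∈ FIRST of a nullable right-hand side, so two nullable alternatives also conflict).

FIRST sets of the non-terminals at (or reachable through a nullable prefix from) the front of some alternative:
  FIRST(X) = { ';', ε }
  FIRST(A) = { 'g' }

Productions for B:
  B → X A: FIRST = { ';', 'g' }
  B → A ;: FIRST = { 'g' }
Productions for X:
  X → ε: FIRST = { ε }
  X → ; X c: FIRST = { ';' }
A has only one production, so no FIRST/FIRST conflict is possible there.

Conflict for B: B → X A and B → A ;
  Overlap: { 'g' }

Answer: Yes. B → X A / B → A ';' on { 'g' }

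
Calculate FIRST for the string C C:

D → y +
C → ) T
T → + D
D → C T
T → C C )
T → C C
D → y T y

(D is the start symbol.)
FIRST sets of the non-terminals involved (from the grammar, by fixed-point iteration):
  FIRST(C) = { ')' }

To compute FIRST(C C), process the symbols left to right:
Symbol C is a non-terminal. Add FIRST(C) \ {ε} = { ')' }
C is not nullable (ε ∉ FIRST(C)), so stop here.
FIRST(C C) = { ')' }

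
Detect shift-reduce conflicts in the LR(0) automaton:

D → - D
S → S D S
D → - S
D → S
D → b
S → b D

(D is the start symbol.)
Yes — I3: [D → S .] vs [D → . - D]; I4: [D → b .] vs [D → . - D]; I7: [S → S D S .] vs [D → . - D]; I10: [D → - S .] vs [D → . - D]

Augment with D' → D and build the canonical LR(0) collection (I0 = CLOSURE({[D' → . D]}), then GOTO on every symbol after a dot until no new states appear). It has 11 states:
  I0: { [D → . - D], [D → . - S], [D → . S], [D → . b], [D' → . D], [S → . S D S], [S → . b D] }  — shift
  I1: { [D → - . D], [D → - . S], [D → . - D], [D → . - S], [D → . S], [D → . b], [S → . S D S], [S → . b D] }  — shift
  I2: { [D' → D .] }  — accept
  I3: { [D → . - D], [D → . - S], [D → . S], [D → . b], [D → S .], [S → . S D S], [S → . b D], [S → S . D S] }  — shift, reduce
  I4: { [D → . - D], [D → . - S], [D → . S], [D → . b], [D → b .], [S → . S D S], [S → . b D], [S → b . D] }  — shift, reduce
  I5: { [S → b D .] }  — reduce
  I6: { [S → . S D S], [S → . b D], [S → S D . S] }  — shift
  I7: { [D → . - D], [D → . - S], [D → . S], [D → . b], [S → . S D S], [S → . b D], [S → S . D S], [S → S D S .] }  — shift, reduce
  I8: { [D → . - D], [D → . - S], [D → . S], [D → . b], [S → . S D S], [S → . b D], [S → b . D] }  — shift
  I9: { [D → - D .] }  — reduce
  I10: { [D → - S .], [D → . - D], [D → . - S], [D → . S], [D → . b], [D → S .], [S → . S D S], [S → . b D], [S → S . D S] }  — shift, 2 reduces

I3 contains reduce item [D → S .] and shift items [D → . - D], [D → . - S], [D → . b], [S → . b D] — shift-reduce conflict.
I4 contains reduce item [D → b .] and shift items [D → . - D], [D → . - S], [D → . b], [S → . b D] — shift-reduce conflict.
I7 contains reduce item [S → S D S .] and shift items [D → . - D], [D → . - S], [D → . b], [S → . b D] — shift-reduce conflict.
I10 contains reduce items [D → - S .], [D → S .] and shift items [D → . - D], [D → . - S], [D → . b], [S → . b D] — shift-reduce conflict.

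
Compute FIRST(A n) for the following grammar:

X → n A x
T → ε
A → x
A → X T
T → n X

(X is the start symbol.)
{ 'n', 'x' }

FIRST sets of the non-terminals involved (from the grammar, by fixed-point iteration):
  FIRST(A) = { 'n', 'x' }

To compute FIRST(A n), process the symbols left to right:
Symbol A is a non-terminal. Add FIRST(A) \ {ε} = { 'n', 'x' }
A is not nullable (ε ∉ FIRST(A)), so stop here.
FIRST(A n) = { 'n', 'x' }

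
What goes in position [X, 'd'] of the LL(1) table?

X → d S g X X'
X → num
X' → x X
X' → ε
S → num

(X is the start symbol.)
X → d S g X X'

To find M[X, 'd'], we find productions for X where 'd' is in the predict set (PREDICT(N → α) = (FIRST(α) \ {ε}) ∪ (FOLLOW(N) if α ⇒* ε)).

X → d S g X X': PREDICT = { 'd' }
  'd' is in predict set, so this production goes in M[X, 'd']
X → num: PREDICT = { 'num' }

M[X, 'd'] = X → d S g X X'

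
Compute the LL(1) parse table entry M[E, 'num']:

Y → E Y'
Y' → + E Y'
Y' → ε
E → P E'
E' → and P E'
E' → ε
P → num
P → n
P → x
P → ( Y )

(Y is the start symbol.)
E → P E'

To find M[E, 'num'], we find productions for E where 'num' is in the predict set (PREDICT(N → α) = (FIRST(α) \ {ε}) ∪ (FOLLOW(N) if α ⇒* ε)).

Relevant sets:
  FIRST(P) = { '(', 'n', 'num', 'x' }

E → P E': PREDICT = { '(', 'n', 'num', 'x' }
  'num' is in predict set, so this production goes in M[E, 'num']

M[E, 'num'] = E → P E'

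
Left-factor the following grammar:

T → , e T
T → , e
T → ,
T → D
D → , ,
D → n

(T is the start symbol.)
T → , T'
T' → e T''
T'' → T
T'' → ε
T' → ε
T → D
D → , ,
D → n

Left-factoring transforms A → αβ₁ | αβ₂ into A → αA' and A' → β₁ | β₂
(α is the longest common prefix among the alternatives). Repeat until
no nonterminal has two alternatives with a common prefix.

Round 1: T has alternatives sharing prefix ','. Introduce T': T → , T'
  Add: T' → e T
  Add: T' → e
  Add: T' → ε

Round 2: T' has alternatives sharing prefix 'e'. Introduce T'': T' → e T''
  Add: T'' → T
  Add: T'' → ε

No remaining common prefixes — done.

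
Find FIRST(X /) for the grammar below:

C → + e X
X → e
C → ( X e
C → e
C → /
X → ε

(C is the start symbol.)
FIRST sets of the non-terminals involved (from the grammar, by fixed-point iteration):
  FIRST(X) = { 'e', ε }

To compute FIRST(X /), process the symbols left to right:
Symbol X is a non-terminal. Add FIRST(X) \ {ε} = { 'e' }
X is nullable (ε ∈ FIRST(X)), continue to the next symbol.
Symbol / is a terminal. Add '/' and stop.
FIRST(X /) = { '/', 'e' }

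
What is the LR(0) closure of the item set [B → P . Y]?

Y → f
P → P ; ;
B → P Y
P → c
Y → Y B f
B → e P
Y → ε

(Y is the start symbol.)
Start with: [B → P . Y]
  [B → P . Y] has the dot before Y: add [Y → . f], [Y → . Y B f], [Y → .]
No further items can be added.

CLOSURE = { [B → P . Y], [Y → . Y B f], [Y → . f], [Y → .] }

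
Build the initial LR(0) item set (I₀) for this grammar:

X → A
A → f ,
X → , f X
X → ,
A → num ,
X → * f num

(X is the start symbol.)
First, augment the grammar with X' → X
I₀ = CLOSURE({ [X' → . X] }):
  [X' → . X] has the dot before X: add [X → . A], [X → . , f X], [X → . ,], [X → . * f num]
  [X → . A] has the dot before A: add [A → . f ,], [A → . num ,]
No further items can be added.

I₀ = { [A → . f ,], [A → . num ,], [X → . * f num], [X → . , f X], [X → . ,], [X → . A], [X' → . X] }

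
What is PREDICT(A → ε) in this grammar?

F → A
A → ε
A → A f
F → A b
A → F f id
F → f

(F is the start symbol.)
PREDICT(A → ε) = (FIRST(RHS) \ {ε}) ∪ (FOLLOW(A) if ε ∈ FIRST(RHS), i.e. RHS ⇒* ε)
The right-hand side is ε (FIRST(ε) = { ε }), so the predict set is FOLLOW(A) = { $, 'b', 'f' }
PREDICT(A → ε) = { $, 'b', 'f' }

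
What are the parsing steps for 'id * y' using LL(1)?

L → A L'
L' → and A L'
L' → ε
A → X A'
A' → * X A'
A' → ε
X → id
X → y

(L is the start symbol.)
Stack is shown with the top on the left.

Stack        Input     Action
-----------------------------
L $          id * y $  output L → A L'
A L' $       id * y $  output A → X A'
X A' L' $    id * y $  output X → id
id A' L' $   id * y $  match 'id'
A' L' $      * y $     output A' → * X A'
* X A' L' $  * y $     match '*'
X A' L' $    y $       output X → y
y A' L' $    y $       match 'y'
A' L' $      $         output A' → ε
L' $         $         output L' → ε
$            $         accept

The string is accepted.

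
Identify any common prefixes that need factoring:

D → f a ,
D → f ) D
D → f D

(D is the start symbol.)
Yes, D has productions with common prefix 'f'

Left-factoring is needed when two productions for the same non-terminal
share a common prefix on the right-hand side.

Productions for D:
  D → f a ,
  D → f ) D
  D → f D

Found common prefix 'f' in productions for D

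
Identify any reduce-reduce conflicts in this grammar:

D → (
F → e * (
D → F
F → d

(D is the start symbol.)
No reduce-reduce conflicts

A reduce-reduce conflict occurs when an LR(0) state has two complete items [A → α .] and [B → β .] — both call for a reduction, and with no lookahead the parser cannot choose between them.

Augment with D' → D and build the canonical LR(0) collection (I0 = CLOSURE({[D' → . D]}), then GOTO on every symbol after a dot until no new states appear). It has 8 states:
  I0: { [D → . (], [D → . F], [D' → . D], [F → . d], [F → . e * (] }  — shift
  I1: { [D → ( .] }  — reduce
  I2: { [D' → D .] }  — accept
  I3: { [D → F .] }  — reduce
  I4: { [F → d .] }  — reduce
  I5: { [F → e . * (] }  — shift
  I6: { [F → e * . (] }  — shift
  I7: { [F → e * ( .] }  — reduce

No state contains more than one complete item.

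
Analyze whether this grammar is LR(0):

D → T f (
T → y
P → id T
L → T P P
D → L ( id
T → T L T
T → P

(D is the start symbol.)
No. Shift-reduce conflict between [P → id T .] and [P → . id T]

Augment with D' → D and build the canonical LR(0) collection (I0 = CLOSURE({[D' → . D]}), then GOTO on every symbol after a dot until no new states appear). It has 17 states:
  I0: { [D → . L ( id], [D → . T f (], [D' → . D], [L → . T P P], [P → . id T], [T → . P], [T → . T L T], [T → . y] }  — shift
  I1: { [D' → D .] }  — accept
  I2: { [D → L . ( id] }  — shift
  I3: { [T → P .] }  — reduce
  I4: { [D → T . f (], [L → . T P P], [L → T . P P], [P → . id T], [T → . P], [T → . T L T], [T → . y], [T → T . L T] }  — shift
  I5: { [P → . id T], [P → id . T], [T → . P], [T → . T L T], [T → . y] }  — shift
  I6: { [T → y .] }  — reduce
  I7: { [L → . T P P], [P → . id T], [P → id T .], [T → . P], [T → . T L T], [T → . y], [T → T . L T] }  — shift, reduce
  I8: { [P → . id T], [T → . P], [T → . T L T], [T → . y], [T → T L . T] }  — shift
  I9: { [L → . T P P], [L → T . P P], [P → . id T], [T → . P], [T → . T L T], [T → . y], [T → T . L T] }  — shift
  I10: { [L → T P . P], [P → . id T], [T → P .] }  — shift, reduce
  I11: { [L → T P P .] }  — reduce
  I12: { [L → . T P P], [P → . id T], [T → . P], [T → . T L T], [T → . y], [T → T . L T], [T → T L T .] }  — shift, reduce
  I13: { [D → T f . (] }  — shift
  I14: { [D → T f ( .] }  — reduce
  I15: { [D → L ( . id] }  — shift
  I16: { [D → L ( id .] }  — reduce

Conflict in state I7:
  Shift-reduce conflict between [P → id T .] and [P → . id T]
So the grammar is NOT LR(0).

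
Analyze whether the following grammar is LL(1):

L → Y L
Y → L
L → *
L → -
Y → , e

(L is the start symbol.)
No. Predict set conflict for L: { '*' }

A grammar is LL(1) if for each non-terminal N with multiple productions, the predict sets of those productions are pairwise disjoint, where PREDICT(N → α) = (FIRST(α) \ {ε}) ∪ (FOLLOW(N) if α ⇒* ε).

Relevant sets:
  FIRST(Y) = { '*', ',', '-' }
  FIRST(L) = { '*', ',', '-' }

For L:
  PREDICT(L → Y L) = { '*', ',', '-' }
  PREDICT(L → '*') = { '*' }
  PREDICT(L → '-') = { '-' }
For Y:
  PREDICT(Y → L) = { '*', ',', '-' }
  PREDICT(Y → ',' e) = { ',' }

Conflict found: Predict set conflict for L: { '*' }
The grammar is NOT LL(1).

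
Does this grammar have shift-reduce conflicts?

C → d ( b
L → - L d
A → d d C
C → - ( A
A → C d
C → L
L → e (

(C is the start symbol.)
No shift-reduce conflicts

A shift-reduce conflict occurs when an LR(0) state has both:
  - a complete (reduce) item [A → α .] (dot at the end), and
  - a shift item [B → β . c γ] (dot before a terminal).

Augment with C' → C and build the canonical LR(0) collection (I0 = CLOSURE({[C' → . C]}), then GOTO on every symbol after a dot until no new states appear). It has 19 states:
  I0: { [C → . - ( A], [C → . L], [C → . d ( b], [C' → . C], [L → . - L d], [L → . e (] }  — shift
  I1: { [C → - . ( A], [L → - . L d], [L → . - L d], [L → . e (] }  — shift
  I2: { [C' → C .] }  — accept
  I3: { [C → L .] }  — reduce
  I4: { [C → d . ( b] }  — shift
  I5: { [L → e . (] }  — shift
  I6: { [L → e ( .] }  — reduce
  I7: { [C → d ( . b] }  — shift
  I8: { [C → d ( b .] }  — reduce
  I9: { [A → . C d], [A → . d d C], [C → - ( . A], [C → . - ( A], [C → . L], [C → . d ( b], [L → . - L d], [L → . e (] }  — shift
  I10: { [L → - . L d], [L → . - L d], [L → . e (] }  — shift
  I11: { [L → - L . d] }  — shift
  I12: { [L → - L d .] }  — reduce
  I13: { [C → - ( A .] }  — reduce
  I14: { [A → C . d] }  — shift
  I15: { [A → d . d C], [C → d . ( b] }  — shift
  I16: { [A → d d . C], [C → . - ( A], [C → . L], [C → . d ( b], [L → . - L d], [L → . e (] }  — shift
  I17: { [A → d d C .] }  — reduce
  I18: { [A → C d .] }  — reduce

No state contains both a complete item and a shift item.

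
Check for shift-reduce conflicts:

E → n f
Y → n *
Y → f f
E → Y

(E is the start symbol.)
Augment with E' → E and build the canonical LR(0) collection (I0 = CLOSURE({[E' → . E]}), then GOTO on every symbol after a dot until no new states appear). It has 8 states:
  I0: { [E → . Y], [E → . n f], [E' → . E], [Y → . f f], [Y → . n *] }  — shift
  I1: { [E' → E .] }  — accept
  I2: { [E → Y .] }  — reduce
  I3: { [Y → f . f] }  — shift
  I4: { [E → n . f], [Y → n . *] }  — shift
  I5: { [Y → n * .] }  — reduce
  I6: { [E → n f .] }  — reduce
  I7: { [Y → f f .] }  — reduce

No state contains both a complete item and a shift item.

Answer: No shift-reduce conflicts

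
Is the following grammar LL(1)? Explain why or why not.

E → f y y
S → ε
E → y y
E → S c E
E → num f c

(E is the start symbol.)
Yes, the grammar is LL(1).

A grammar is LL(1) if for each non-terminal N with multiple productions, the predict sets of those productions are pairwise disjoint, where PREDICT(N → α) = (FIRST(α) \ {ε}) ∪ (FOLLOW(N) if α ⇒* ε).

Relevant sets:
  FIRST(S) = { ε }

For E:
  PREDICT(E → f y y) = { 'f' }
  PREDICT(E → y y) = { 'y' }
  PREDICT(E → S c E) = { 'c' }
  PREDICT(E → num f c) = { 'num' }
S has a single production, so nothing to check there.

All predict sets are disjoint. The grammar IS LL(1).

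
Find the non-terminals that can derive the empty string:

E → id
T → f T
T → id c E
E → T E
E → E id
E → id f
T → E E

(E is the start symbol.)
There are no ε-productions, so no non-terminal can derive ε.
No non-terminals are nullable.

Answer: None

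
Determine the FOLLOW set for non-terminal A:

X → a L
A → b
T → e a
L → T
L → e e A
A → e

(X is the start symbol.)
In L → e e A: A is at the end, add FOLLOW(L)

The FOLLOW sets referred to above (computed the same way, to a fixed point):
  FOLLOW(L) = { $ }

Taking the union: FOLLOW(A) = { $ }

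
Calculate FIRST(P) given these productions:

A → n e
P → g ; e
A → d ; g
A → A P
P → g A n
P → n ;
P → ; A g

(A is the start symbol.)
{ ';', 'g', 'n' }

To compute FIRST(P), examine every production with P on the left-hand side, reading each right-hand side left to right until a non-nullable symbol is reached.

From P → g ; e:
  - g is a terminal: add 'g' and stop
From P → g A n:
  - g is a terminal: add 'g' and stop
From P → n ;:
  - n is a terminal: add 'n' and stop
From P → ; A g:
  - ';' is a terminal: add ';' and stop

Collecting: FIRST(P) = { ';', 'g', 'n' }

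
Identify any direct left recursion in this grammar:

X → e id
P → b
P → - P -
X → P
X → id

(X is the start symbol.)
X → e id: starts with e
P → b: starts with b
P → - P -: starts with '-'
X → P: starts with P
X → id: starts with id

No direct left recursion found.

Answer: No direct left recursion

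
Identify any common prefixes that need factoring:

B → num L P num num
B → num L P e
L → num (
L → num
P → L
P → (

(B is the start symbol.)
Left-factoring is needed when two productions for the same non-terminal
share a common prefix on the right-hand side.

Productions for B:
  B → num L P num num
  B → num L P e
Productions for L:
  L → num (
  L → num
Productions for P:
  P → L
  P → (

Found common prefix 'num L P' in productions for B
Found common prefix 'num' in productions for L

Answer: Yes, B has productions with common prefix 'num L P'; L has productions with common prefix 'num'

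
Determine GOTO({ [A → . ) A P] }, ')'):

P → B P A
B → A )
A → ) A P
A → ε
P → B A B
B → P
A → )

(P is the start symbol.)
GOTO(I, ')') = CLOSURE({ [A → αX.β] : [A → α.Xβ] ∈ I, X = ')' })

Items with dot before ')', with the dot advanced:
  [A → . ) A P] → [A → ) . A P]
Closure of the advanced items:
  [A → ) . A P] has the dot before A: add [A → . ) A P], [A → .], [A → . )]

GOTO = { [A → ) . A P], [A → . ) A P], [A → . )], [A → .] }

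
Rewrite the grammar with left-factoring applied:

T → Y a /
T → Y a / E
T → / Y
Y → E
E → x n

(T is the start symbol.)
T → Y a / T'
T' → ε
T' → E
T → / Y
Y → E
E → x n

Left-factoring transforms A → αβ₁ | αβ₂ into A → αA' and A' → β₁ | β₂
(α is the longest common prefix among the alternatives). Repeat until
no nonterminal has two alternatives with a common prefix.

Round 1: T has alternatives sharing prefix 'Y a /'. Introduce T': T → Y a / T'
  Add: T' → ε
  Add: T' → E

No remaining common prefixes — done.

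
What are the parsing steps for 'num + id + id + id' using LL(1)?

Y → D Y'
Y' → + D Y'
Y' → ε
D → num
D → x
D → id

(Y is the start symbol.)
LL(1) parsing maintains a stack (initially the start symbol over $) and the input. At each step: if the stack top is a terminal, match it against the current input token; if it is a non-terminal N, replace it with the RHS of M[N, lookahead] (the unique production whose predict set contains the lookahead).

Stack is shown with the top on the left.

Stack     Input                 Action
--------------------------------------
Y $       num + id + id + id $  output Y → D Y'
D Y' $    num + id + id + id $  output D → num
num Y' $  num + id + id + id $  match 'num'
Y' $      + id + id + id $      output Y' → + D Y'
+ D Y' $  + id + id + id $      match '+'
D Y' $    id + id + id $        output D → id
id Y' $   id + id + id $        match 'id'
Y' $      + id + id $           output Y' → + D Y'
+ D Y' $  + id + id $           match '+'
D Y' $    id + id $             output D → id
id Y' $   id + id $             match 'id'
Y' $      + id $                output Y' → + D Y'
+ D Y' $  + id $                match '+'
D Y' $    id $                  output D → id
id Y' $   id $                  match 'id'
Y' $      $                     output Y' → ε
$         $                     accept

The string is accepted.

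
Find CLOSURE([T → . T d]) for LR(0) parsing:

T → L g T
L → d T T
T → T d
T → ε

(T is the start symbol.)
{ [L → . d T T], [T → . L g T], [T → . T d], [T → .] }

To compute CLOSURE, for each item [A → α.Bβ] where B is a non-terminal, add [B → .γ] for all productions B → γ; repeat for the newly added items until nothing changes.

Start with: [T → . T d]
  [T → . T d] has the dot before T: add [T → . L g T], [T → .]
  [T → . L g T] has the dot before L: add [L → . d T T]
No further items can be added.

CLOSURE = { [L → . d T T], [T → . L g T], [T → . T d], [T → .] }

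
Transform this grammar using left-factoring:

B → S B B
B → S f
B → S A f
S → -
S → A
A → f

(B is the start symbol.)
Left-factoring transforms A → αβ₁ | αβ₂ into A → αA' and A' → β₁ | β₂
(α is the longest common prefix among the alternatives). Repeat until
no nonterminal has two alternatives with a common prefix.

Round 1: B has alternatives sharing prefix 'S'. Introduce B': B → S B'
  Add: B' → B B
  Add: B' → f
  Add: B' → A f

No remaining common prefixes — done.

Resulting grammar:
B → S B'
B' → B B
B' → f
B' → A f
S → -
S → A
A → f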